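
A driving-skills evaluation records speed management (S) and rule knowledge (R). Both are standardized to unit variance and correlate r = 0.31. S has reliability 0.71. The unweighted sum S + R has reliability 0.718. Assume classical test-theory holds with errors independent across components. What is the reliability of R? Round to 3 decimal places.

0.551

Var(S+R) = 2 + 2·0.31 = 2.620.
True-score variance = ρ_S + ρ_R + 2·0.31, so 0.718 = (0.71 + ρ_R + 0.62) / 2.620.
ρ_R = 0.718·2.620 − 0.71 − 0.62 = 0.551.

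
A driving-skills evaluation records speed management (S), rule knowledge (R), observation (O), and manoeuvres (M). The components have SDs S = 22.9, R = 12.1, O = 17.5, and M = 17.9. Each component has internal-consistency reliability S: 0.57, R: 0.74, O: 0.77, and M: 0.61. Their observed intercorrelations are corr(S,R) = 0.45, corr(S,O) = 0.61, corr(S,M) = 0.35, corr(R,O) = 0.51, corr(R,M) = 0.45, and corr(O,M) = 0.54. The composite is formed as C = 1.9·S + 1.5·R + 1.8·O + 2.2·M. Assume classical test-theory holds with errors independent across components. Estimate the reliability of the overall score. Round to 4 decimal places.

Var(C) = 1.9²·22.9² + 1.5²·12.1² + 1.8²·17.5² + 2.2²·17.9² + 2·[2.85·22.9·12.1·0.45 + 3.42·22.9·17.5·0.61 + 4.18·22.9·17.9·0.35 + 2.7·12.1·17.5·0.51 + 3.3·12.1·17.9·0.45 + 3.96·17.5·17.9·0.54] = 4765.58 + 6148.36 = 10913.9.
Under uncorrelated errors the observed covariances equal the true-score covariances, so only the own-variance terms attenuate.
True-score variance = [1.9²·22.9²·0.57 + 1.5²·12.1²·0.74 + 1.8²·17.5²·0.77 + 2.2²·17.9²·0.61] + 6148.36 = 3032.86 + 6148.36 = 9181.22.
Reliability = 9181.22 / 10913.9 = 0.8412.

0.8412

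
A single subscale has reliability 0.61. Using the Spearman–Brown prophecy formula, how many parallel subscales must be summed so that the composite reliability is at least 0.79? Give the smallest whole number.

3

k ≥ ρ*(1−ρ₁)/(ρ₁(1−ρ*)) = 0.79·0.39 / (0.61·0.21) = 2.405.
Smallest integer k = 3.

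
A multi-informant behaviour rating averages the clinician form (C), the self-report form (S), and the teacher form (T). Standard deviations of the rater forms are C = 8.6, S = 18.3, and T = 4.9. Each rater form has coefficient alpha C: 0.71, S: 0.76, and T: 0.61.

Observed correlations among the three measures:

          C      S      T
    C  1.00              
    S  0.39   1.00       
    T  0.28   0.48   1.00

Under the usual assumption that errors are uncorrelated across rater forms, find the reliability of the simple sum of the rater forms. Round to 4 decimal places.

Var(C+S+T) = 8.6² + 18.3² + 4.9² + 2·[8.6·18.3·0.39 + 8.6·4.9·0.28 + 18.3·4.9·0.48] = 432.86 + 232.438 = 665.298.
Under uncorrelated errors the observed covariances equal the true-score covariances, so only the own-variance terms attenuate.
True-score variance = [8.6²·0.71 + 18.3²·0.76 + 4.9²·0.61] + 232.438 = 321.674 + 232.438 = 554.112.
Reliability = 554.112 / 665.298 = 0.8329.

0.8329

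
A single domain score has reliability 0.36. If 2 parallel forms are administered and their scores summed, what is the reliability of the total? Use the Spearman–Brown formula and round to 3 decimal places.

ρ_k = kρ / (1 + (k−1)ρ) = 2·0.36 / (1 + 1·0.36) = 0.720 / 1.360 = 0.529.

0.529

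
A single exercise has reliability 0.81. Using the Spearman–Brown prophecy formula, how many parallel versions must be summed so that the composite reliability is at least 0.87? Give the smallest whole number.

k ≥ ρ*(1−ρ₁)/(ρ₁(1−ρ*)) = 0.87·0.19 / (0.81·0.13) = 1.570.
Smallest integer k = 2.

2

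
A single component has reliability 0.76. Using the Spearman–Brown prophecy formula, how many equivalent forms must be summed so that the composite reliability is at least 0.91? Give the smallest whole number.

4

k ≥ ρ*(1−ρ₁)/(ρ₁(1−ρ*)) = 0.91·0.24 / (0.76·0.09) = 3.193.
Smallest integer k = 4.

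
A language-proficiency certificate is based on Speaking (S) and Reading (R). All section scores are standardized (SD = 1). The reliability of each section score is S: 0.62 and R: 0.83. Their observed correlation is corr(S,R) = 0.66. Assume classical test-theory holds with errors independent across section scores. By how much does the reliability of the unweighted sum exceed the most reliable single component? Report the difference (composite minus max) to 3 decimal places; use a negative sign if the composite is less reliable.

0.004

Var(sum) = 2 + 1.32 = 3.32; true-score variance = 1.45 + 1.32 = 2.77; composite reliability = 0.8343.
Max component reliability = 0.8300.
Difference = 0.8343 − 0.8300 = 0.004.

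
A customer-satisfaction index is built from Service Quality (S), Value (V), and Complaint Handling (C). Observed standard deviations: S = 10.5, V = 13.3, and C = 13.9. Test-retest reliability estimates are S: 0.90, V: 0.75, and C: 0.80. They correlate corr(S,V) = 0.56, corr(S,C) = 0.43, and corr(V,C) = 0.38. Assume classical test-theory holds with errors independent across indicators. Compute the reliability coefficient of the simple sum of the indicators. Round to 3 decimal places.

0.896

Var(S+V+C) = 10.5² + 13.3² + 13.9² + 2·[10.5·13.3·0.56 + 10.5·13.9·0.43 + 13.3·13.9·0.38] = 480.35 + 422.426 = 902.776.
Because errors are independent across components, Cov(Tᵢ,Tⱼ) = Cov(Xᵢ,Xⱼ); the off-diagonal part of the true-score variance is the same as above.
True-score variance = [10.5²·0.90 + 13.3²·0.75 + 13.9²·0.80] + 422.426 = 386.461 + 422.426 = 808.887.
Reliability = 808.887 / 902.776 = 0.896.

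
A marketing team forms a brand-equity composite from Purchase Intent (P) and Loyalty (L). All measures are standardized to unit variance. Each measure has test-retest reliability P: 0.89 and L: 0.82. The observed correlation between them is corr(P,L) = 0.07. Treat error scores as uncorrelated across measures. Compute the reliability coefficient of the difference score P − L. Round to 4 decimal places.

Var(P−L) = 1 + 1 − 2·0.07 = 2 − 0.14 = 1.86.
Under uncorrelated errors the observed covariances equal the true-score covariances, so only the own-variance terms attenuate.
True-score variance = [0.89 + 0.82] − 0.14 = 1.71 − 0.14 = 1.57.
Reliability = 1.57 / 1.86 = 0.8441.

0.8441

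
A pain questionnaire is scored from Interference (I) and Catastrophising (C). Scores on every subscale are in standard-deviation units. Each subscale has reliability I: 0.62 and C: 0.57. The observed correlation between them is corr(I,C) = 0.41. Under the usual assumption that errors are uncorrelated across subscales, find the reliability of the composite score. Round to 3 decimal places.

0.713

Var(I+C) = 2 + 2·[0.41] = 2 + 0.82 = 2.82.
Because errors are independent across components, Cov(Tᵢ,Tⱼ) = Cov(Xᵢ,Xⱼ); the off-diagonal part of the true-score variance is the same as above.
True-score variance = [0.62 + 0.57] + 0.82 = 1.19 + 0.82 = 2.01.
Reliability = 2.01 / 2.82 = 0.713.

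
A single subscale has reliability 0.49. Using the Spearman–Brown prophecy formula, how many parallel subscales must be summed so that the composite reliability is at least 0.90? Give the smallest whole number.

10

k ≥ ρ*(1−ρ₁)/(ρ₁(1−ρ*)) = 0.90·0.51 / (0.49·0.10) = 9.367.
Smallest integer k = 10.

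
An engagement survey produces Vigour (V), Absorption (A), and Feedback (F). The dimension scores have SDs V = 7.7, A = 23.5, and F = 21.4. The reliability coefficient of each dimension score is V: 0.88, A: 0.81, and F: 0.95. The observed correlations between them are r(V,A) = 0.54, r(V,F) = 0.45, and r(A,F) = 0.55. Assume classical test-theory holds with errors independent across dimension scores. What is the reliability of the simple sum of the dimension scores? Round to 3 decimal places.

0.931

Var(V+A+F) = 7.7² + 23.5² + 21.4² + 2·[7.7·23.5·0.54 + 7.7·21.4·0.45 + 23.5·21.4·0.55] = 1069.5 + 896.918 = 1966.42.
Under uncorrelated errors the observed covariances equal the true-score covariances, so only the own-variance terms attenuate.
True-score variance = [7.7²·0.88 + 23.5²·0.81 + 21.4²·0.95] + 896.918 = 934.56 + 896.918 = 1831.48.
Reliability = 1831.48 / 1966.42 = 0.931.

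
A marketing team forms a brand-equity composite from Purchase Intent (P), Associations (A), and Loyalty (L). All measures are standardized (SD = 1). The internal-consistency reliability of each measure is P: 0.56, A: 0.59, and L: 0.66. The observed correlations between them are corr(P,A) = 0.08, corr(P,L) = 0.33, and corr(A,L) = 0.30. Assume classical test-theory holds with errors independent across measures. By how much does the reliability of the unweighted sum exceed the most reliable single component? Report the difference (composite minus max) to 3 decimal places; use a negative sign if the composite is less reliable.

Var(sum) = 3 + 1.42 = 4.42; true-score variance = 1.81 + 1.42 = 3.23; composite reliability = 0.7308.
Max component reliability = 0.6600.
Difference = 0.7308 − 0.6600 = 0.071.

0.071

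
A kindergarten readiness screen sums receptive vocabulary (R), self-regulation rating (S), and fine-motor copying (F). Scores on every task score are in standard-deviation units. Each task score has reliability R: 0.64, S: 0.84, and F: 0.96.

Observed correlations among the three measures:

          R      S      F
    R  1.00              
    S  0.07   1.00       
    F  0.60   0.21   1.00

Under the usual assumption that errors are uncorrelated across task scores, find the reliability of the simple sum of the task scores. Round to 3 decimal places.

0.882

Var(R+S+F) = 3 + 2·[0.07 + 0.60 + 0.21] = 3 + 1.76 = 4.76.
Under uncorrelated errors the observed covariances equal the true-score covariances, so only the own-variance terms attenuate.
True-score variance = [0.64 + 0.84 + 0.96] + 1.76 = 2.44 + 1.76 = 4.2.
Reliability = 4.2 / 4.76 = 0.882.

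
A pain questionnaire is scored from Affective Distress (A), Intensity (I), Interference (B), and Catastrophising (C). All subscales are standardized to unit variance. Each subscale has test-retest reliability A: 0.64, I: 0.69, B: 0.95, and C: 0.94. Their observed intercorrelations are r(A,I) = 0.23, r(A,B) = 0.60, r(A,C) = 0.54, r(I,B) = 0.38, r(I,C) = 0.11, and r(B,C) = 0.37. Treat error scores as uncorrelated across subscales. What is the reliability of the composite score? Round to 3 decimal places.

Var(A+I+B+C) = 4 + 2·[0.23 + 0.60 + 0.54 + 0.38 + 0.11 + 0.37] = 4 + 4.46 = 8.46.
Because errors are independent across components, Cov(Tᵢ,Tⱼ) = Cov(Xᵢ,Xⱼ); the off-diagonal part of the true-score variance is the same as above.
True-score variance = [0.64 + 0.69 + 0.95 + 0.94] + 4.46 = 3.22 + 4.46 = 7.68.
Reliability = 7.68 / 8.46 = 0.908.

0.908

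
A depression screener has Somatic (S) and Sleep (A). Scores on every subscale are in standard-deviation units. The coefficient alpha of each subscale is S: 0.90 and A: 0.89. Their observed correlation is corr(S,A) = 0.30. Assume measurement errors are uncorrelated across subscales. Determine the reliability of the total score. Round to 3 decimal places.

0.919

Var(S+A) = 2 + 2·[0.30] = 2 + 0.6 = 2.6.
Because errors are independent across components, Cov(Tᵢ,Tⱼ) = Cov(Xᵢ,Xⱼ); the off-diagonal part of the true-score variance is the same as above.
True-score variance = [0.90 + 0.89] + 0.6 = 1.79 + 0.6 = 2.39.
Reliability = 2.39 / 2.6 = 0.919.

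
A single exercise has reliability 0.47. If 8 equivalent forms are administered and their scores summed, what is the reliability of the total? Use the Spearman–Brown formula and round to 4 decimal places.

0.8765

ρ_k = kρ / (1 + (k−1)ρ) = 8·0.47 / (1 + 7·0.47) = 3.760 / 4.290 = 0.8765.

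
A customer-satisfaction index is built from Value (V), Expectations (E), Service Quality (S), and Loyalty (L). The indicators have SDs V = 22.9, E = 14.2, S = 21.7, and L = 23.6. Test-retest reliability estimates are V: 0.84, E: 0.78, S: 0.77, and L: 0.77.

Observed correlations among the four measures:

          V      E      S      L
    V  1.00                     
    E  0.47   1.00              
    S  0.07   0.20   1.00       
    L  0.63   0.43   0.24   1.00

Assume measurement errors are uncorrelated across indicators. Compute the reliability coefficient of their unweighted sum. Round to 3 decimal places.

0.895

Var(V+E+S+L) = 22.9² + 14.2² + 21.7² + 23.6² + 2·[22.9·14.2·0.47 + 22.9·21.7·0.07 + 22.9·23.6·0.63 + 14.2·21.7·0.20 + 14.2·23.6·0.43 + 21.7·23.6·0.24] = 1753.9 + 1713.47 = 3467.37.
Under uncorrelated errors the observed covariances equal the true-score covariances, so only the own-variance terms attenuate.
True-score variance = [22.9²·0.84 + 14.2²·0.78 + 21.7²·0.77 + 23.6²·0.77] + 1713.47 = 1389.23 + 1713.47 = 3102.7.
Reliability = 3102.7 / 3467.37 = 0.895.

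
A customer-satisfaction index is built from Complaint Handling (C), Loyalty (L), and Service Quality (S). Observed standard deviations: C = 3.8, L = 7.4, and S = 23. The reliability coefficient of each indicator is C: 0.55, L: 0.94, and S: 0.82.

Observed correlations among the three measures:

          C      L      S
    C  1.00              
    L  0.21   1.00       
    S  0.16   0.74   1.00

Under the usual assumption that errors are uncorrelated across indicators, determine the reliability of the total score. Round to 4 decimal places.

0.8820

Var(C+L+S) = 3.8² + 7.4² + 23² + 2·[3.8·7.4·0.21 + 3.8·23·0.16 + 7.4·23·0.74] = 598.2 + 291.674 = 889.874.
Because errors are independent across components, Cov(Tᵢ,Tⱼ) = Cov(Xᵢ,Xⱼ); the off-diagonal part of the true-score variance is the same as above.
True-score variance = [3.8²·0.55 + 7.4²·0.94 + 23²·0.82] + 291.674 = 493.196 + 291.674 = 784.871.
Reliability = 784.871 / 889.874 = 0.8820.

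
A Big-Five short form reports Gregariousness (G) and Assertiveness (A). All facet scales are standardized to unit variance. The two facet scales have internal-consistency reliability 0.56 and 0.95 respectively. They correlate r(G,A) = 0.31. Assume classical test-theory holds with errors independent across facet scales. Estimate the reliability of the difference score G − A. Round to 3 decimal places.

0.645

Var(G−A) = 1 + 1 − 2·0.31 = 2 − 0.62 = 1.38.
With uncorrelated errors the cross-covariances are all true-score covariance, so they carry over unchanged; only the diagonal terms shrink to ρᵢσᵢ².
True-score variance = [0.56 + 0.95] − 0.62 = 1.51 − 0.62 = 0.89.
Reliability = 0.89 / 1.38 = 0.645.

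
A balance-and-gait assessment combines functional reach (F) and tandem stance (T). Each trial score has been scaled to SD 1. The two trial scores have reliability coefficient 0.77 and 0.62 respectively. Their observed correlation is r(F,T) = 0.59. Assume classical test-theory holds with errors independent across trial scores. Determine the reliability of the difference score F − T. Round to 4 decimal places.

0.2561

Var(F−T) = 1 + 1 − 2·0.59 = 2 − 1.18 = 0.82.
Under uncorrelated errors the observed covariances equal the true-score covariances, so only the own-variance terms attenuate.
True-score variance = [0.77 + 0.62] − 1.18 = 1.39 − 1.18 = 0.21.
Reliability = 0.21 / 0.82 = 0.2561.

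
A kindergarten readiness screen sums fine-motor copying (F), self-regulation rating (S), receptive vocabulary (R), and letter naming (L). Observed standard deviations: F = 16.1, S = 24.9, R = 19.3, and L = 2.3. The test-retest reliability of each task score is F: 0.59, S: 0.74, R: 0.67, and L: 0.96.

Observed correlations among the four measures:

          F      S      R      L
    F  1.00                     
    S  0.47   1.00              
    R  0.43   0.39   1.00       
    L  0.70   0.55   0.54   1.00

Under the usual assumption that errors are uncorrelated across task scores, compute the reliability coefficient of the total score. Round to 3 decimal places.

0.840

Var(F+S+R+L) = 16.1² + 24.9² + 19.3² + 2.3² + 2·[16.1·24.9·0.47 + 16.1·19.3·0.43 + 16.1·2.3·0.70 + 24.9·19.3·0.39 + 24.9·2.3·0.55 + 19.3·2.3·0.54] = 1257 + 1181.69 = 2438.69.
Under uncorrelated errors the observed covariances equal the true-score covariances, so only the own-variance terms attenuate.
True-score variance = [16.1²·0.59 + 24.9²·0.74 + 19.3²·0.67 + 2.3²·0.96] + 1181.69 = 866.388 + 1181.69 = 2048.08.
Reliability = 2048.08 / 2438.69 = 0.840.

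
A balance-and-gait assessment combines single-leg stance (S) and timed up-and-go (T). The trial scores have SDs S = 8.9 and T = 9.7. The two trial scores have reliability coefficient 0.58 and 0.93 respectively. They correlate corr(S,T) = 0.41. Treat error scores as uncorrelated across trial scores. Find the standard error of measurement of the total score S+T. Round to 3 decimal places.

6.313

Var(total) = 173.3 + 70.7906 = 244.091.
True-score variance = 133.445 + 70.7906 = 204.236, so reliability = 0.8367.
Error variance = 244.091 − 204.236 = 39.8545; SEM = √39.8545 = 6.313.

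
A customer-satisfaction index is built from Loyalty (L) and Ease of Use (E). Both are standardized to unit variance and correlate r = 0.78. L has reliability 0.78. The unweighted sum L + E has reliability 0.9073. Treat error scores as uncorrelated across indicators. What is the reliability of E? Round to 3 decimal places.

0.890

Var(L+E) = 2 + 2·0.78 = 3.560.
True-score variance = ρ_L + ρ_E + 2·0.78, so 0.9073 = (0.78 + ρ_E + 1.56) / 3.560.
ρ_E = 0.9073·3.560 − 0.78 − 1.56 = 0.890.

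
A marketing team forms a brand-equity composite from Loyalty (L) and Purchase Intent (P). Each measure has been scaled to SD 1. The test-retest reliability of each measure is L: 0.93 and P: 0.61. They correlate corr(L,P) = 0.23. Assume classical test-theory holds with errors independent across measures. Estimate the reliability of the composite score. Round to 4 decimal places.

Var(L+P) = 2 + 2·[0.23] = 2 + 0.46 = 2.46.
Under uncorrelated errors the observed covariances equal the true-score covariances, so only the own-variance terms attenuate.
True-score variance = [0.93 + 0.61] + 0.46 = 1.54 + 0.46 = 2.
Reliability = 2 / 2.46 = 0.8130.

0.8130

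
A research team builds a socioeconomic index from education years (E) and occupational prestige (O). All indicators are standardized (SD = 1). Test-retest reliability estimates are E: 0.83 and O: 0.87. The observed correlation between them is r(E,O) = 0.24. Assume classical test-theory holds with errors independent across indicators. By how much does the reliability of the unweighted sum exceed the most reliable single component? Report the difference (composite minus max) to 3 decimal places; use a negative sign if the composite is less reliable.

0.009

Var(sum) = 2 + 0.48 = 2.48; true-score variance = 1.7 + 0.48 = 2.18; composite reliability = 0.8790.
Max component reliability = 0.8700.
Difference = 0.8790 − 0.8700 = 0.009.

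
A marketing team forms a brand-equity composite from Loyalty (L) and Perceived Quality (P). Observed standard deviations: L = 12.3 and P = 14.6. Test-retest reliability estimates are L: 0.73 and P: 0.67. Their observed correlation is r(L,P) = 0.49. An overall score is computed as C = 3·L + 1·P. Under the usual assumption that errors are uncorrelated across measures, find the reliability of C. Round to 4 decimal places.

Var(C) = 3²·12.3² + 14.6² + 2·[3·12.3·14.6·0.49] = 1574.77 + 527.965 = 2102.74.
Because errors are independent across components, Cov(Tᵢ,Tⱼ) = Cov(Xᵢ,Xⱼ); the off-diagonal part of the true-score variance is the same as above.
True-score variance = [3²·12.3²·0.73 + 14.6²·0.67] + 527.965 = 1136.79 + 527.965 = 1664.76.
Reliability = 1664.76 / 2102.74 = 0.7917.

0.7917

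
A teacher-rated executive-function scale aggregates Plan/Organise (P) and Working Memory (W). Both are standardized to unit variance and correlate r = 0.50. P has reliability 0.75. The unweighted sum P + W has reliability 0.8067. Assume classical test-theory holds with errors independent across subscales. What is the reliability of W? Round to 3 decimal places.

0.670

Var(P+W) = 2 + 2·0.50 = 3.000.
True-score variance = ρ_P + ρ_W + 2·0.50, so 0.8067 = (0.75 + ρ_W + 1.00) / 3.000.
ρ_W = 0.8067·3.000 − 0.75 − 1.00 = 0.670.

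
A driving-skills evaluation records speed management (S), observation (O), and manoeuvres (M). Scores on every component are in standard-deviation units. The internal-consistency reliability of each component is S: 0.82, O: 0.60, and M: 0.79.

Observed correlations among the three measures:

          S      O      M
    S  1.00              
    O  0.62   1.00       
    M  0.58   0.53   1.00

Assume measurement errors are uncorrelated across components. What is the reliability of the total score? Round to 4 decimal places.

Var(S+O+M) = 3 + 2·[0.62 + 0.58 + 0.53] = 3 + 3.46 = 6.46.
Under uncorrelated errors the observed covariances equal the true-score covariances, so only the own-variance terms attenuate.
True-score variance = [0.82 + 0.60 + 0.79] + 3.46 = 2.21 + 3.46 = 5.67.
Reliability = 5.67 / 6.46 = 0.8777.

0.8777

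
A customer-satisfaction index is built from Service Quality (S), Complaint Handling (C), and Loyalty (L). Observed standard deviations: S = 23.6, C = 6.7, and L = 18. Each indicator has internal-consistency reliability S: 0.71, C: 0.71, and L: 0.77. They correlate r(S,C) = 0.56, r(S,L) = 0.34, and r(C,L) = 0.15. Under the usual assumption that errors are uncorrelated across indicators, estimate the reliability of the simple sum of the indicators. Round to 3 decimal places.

0.826

Var(S+C+L) = 23.6² + 6.7² + 18² + 2·[23.6·6.7·0.56 + 23.6·18·0.34 + 6.7·18·0.15] = 925.85 + 502.138 = 1427.99.
Because errors are independent across components, Cov(Tᵢ,Tⱼ) = Cov(Xᵢ,Xⱼ); the off-diagonal part of the true-score variance is the same as above.
True-score variance = [23.6²·0.71 + 6.7²·0.71 + 18²·0.77] + 502.138 = 676.793 + 502.138 = 1178.93.
Reliability = 1178.93 / 1427.99 = 0.826.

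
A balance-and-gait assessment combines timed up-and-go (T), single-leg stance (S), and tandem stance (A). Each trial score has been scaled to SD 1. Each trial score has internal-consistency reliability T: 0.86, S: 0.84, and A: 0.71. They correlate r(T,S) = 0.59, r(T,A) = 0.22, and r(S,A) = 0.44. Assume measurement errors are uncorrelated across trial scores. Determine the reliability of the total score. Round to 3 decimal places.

Var(T+S+A) = 3 + 2·[0.59 + 0.22 + 0.44] = 3 + 2.5 = 5.5.
With uncorrelated errors the cross-covariances are all true-score covariance, so they carry over unchanged; only the diagonal terms shrink to ρᵢσᵢ².
True-score variance = [0.86 + 0.84 + 0.71] + 2.5 = 2.41 + 2.5 = 4.91.
Reliability = 4.91 / 5.5 = 0.893.

0.893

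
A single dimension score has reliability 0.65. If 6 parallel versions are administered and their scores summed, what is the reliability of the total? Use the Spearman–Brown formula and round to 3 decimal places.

ρ_k = kρ / (1 + (k−1)ρ) = 6·0.65 / (1 + 5·0.65) = 3.900 / 4.250 = 0.918.

0.918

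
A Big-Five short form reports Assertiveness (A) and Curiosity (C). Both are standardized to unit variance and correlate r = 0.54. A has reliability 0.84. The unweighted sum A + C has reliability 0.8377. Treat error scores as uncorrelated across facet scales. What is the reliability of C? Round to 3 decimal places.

Var(A+C) = 2 + 2·0.54 = 3.080.
True-score variance = ρ_A + ρ_C + 2·0.54, so 0.8377 = (0.84 + ρ_C + 1.08) / 3.080.
ρ_C = 0.8377·3.080 − 0.84 − 1.08 = 0.660.

0.660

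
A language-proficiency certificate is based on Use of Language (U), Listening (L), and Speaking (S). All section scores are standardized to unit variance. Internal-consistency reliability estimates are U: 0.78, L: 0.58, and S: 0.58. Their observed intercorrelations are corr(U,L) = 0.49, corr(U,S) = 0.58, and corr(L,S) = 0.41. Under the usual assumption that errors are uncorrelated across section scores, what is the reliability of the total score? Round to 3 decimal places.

Var(U+L+S) = 3 + 2·[0.49 + 0.58 + 0.41] = 3 + 2.96 = 5.96.
With uncorrelated errors the cross-covariances are all true-score covariance, so they carry over unchanged; only the diagonal terms shrink to ρᵢσᵢ².
True-score variance = [0.78 + 0.58 + 0.58] + 2.96 = 1.94 + 2.96 = 4.9.
Reliability = 4.9 / 5.96 = 0.822.

0.822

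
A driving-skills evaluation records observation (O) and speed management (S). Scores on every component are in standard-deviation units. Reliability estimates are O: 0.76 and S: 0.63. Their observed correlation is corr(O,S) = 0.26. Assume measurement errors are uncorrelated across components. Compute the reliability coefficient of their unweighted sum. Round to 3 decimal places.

Var(O+S) = 2 + 2·[0.26] = 2 + 0.52 = 2.52.
With uncorrelated errors the cross-covariances are all true-score covariance, so they carry over unchanged; only the diagonal terms shrink to ρᵢσᵢ².
True-score variance = [0.76 + 0.63] + 0.52 = 1.39 + 0.52 = 1.91.
Reliability = 1.91 / 2.52 = 0.758.

0.758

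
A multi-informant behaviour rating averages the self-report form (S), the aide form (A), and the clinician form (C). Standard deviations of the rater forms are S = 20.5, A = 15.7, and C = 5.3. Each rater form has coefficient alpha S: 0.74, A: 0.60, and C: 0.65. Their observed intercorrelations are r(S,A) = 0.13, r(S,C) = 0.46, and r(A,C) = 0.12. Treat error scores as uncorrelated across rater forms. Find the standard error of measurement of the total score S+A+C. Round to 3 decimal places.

14.754

Var(total) = 694.83 + 203.609 = 898.439.
True-score variance = 477.137 + 203.609 = 680.747, so reliability = 0.7577.
Error variance = 898.439 − 680.747 = 217.692; SEM = √217.692 = 14.754.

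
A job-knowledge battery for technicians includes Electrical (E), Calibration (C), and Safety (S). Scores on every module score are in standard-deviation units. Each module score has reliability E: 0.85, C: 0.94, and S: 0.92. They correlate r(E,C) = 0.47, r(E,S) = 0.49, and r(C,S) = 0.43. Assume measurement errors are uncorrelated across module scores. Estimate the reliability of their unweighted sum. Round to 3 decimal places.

0.950

Var(E+C+S) = 3 + 2·[0.47 + 0.49 + 0.43] = 3 + 2.78 = 5.78.
With uncorrelated errors the cross-covariances are all true-score covariance, so they carry over unchanged; only the diagonal terms shrink to ρᵢσᵢ².
True-score variance = [0.85 + 0.94 + 0.92] + 2.78 = 2.71 + 2.78 = 5.49.
Reliability = 5.49 / 5.78 = 0.950.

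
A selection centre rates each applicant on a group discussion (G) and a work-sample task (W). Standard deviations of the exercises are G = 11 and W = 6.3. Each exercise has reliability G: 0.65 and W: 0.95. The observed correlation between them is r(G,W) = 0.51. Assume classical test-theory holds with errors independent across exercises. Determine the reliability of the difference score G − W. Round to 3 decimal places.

Var(G−W) = 11² + 6.3² − 2·11·6.3·0.51 = 160.69 − 70.686 = 90.004.
With uncorrelated errors the cross-covariances are all true-score covariance, so they carry over unchanged; only the diagonal terms shrink to ρᵢσᵢ².
True-score variance = [11²·0.65 + 6.3²·0.95] − 70.686 = 116.356 − 70.686 = 45.6695.
Reliability = 45.6695 / 90.004 = 0.507.

0.507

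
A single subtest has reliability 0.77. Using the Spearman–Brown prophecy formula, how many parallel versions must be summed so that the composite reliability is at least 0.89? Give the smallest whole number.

3

k ≥ ρ*(1−ρ₁)/(ρ₁(1−ρ*)) = 0.89·0.23 / (0.77·0.11) = 2.417.
Smallest integer k = 3.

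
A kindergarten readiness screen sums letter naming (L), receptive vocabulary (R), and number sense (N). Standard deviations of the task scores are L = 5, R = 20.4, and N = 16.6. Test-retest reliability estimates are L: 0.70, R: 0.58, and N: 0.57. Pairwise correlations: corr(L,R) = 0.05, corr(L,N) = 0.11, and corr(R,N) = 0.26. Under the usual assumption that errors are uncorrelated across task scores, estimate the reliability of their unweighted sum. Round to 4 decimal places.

Var(L+R+N) = 5² + 20.4² + 16.6² + 2·[5·20.4·0.05 + 5·16.6·0.11 + 20.4·16.6·0.26] = 716.72 + 204.553 = 921.273.
Because errors are independent across components, Cov(Tᵢ,Tⱼ) = Cov(Xᵢ,Xⱼ); the off-diagonal part of the true-score variance is the same as above.
True-score variance = [5²·0.70 + 20.4²·0.58 + 16.6²·0.57] + 204.553 = 415.942 + 204.553 = 620.495.
Reliability = 620.495 / 921.273 = 0.6735.

0.6735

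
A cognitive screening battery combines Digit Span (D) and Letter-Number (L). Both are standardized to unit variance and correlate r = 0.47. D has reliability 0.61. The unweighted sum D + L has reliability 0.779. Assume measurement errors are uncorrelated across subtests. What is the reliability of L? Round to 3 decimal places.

Var(D+L) = 2 + 2·0.47 = 2.940.
True-score variance = ρ_D + ρ_L + 2·0.47, so 0.779 = (0.61 + ρ_L + 0.94) / 2.940.
ρ_L = 0.779·2.940 − 0.61 − 0.94 = 0.740.

0.740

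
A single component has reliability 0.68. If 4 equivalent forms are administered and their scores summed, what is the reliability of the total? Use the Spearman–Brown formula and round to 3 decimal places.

0.895

ρ_k = kρ / (1 + (k−1)ρ) = 4·0.68 / (1 + 3·0.68) = 2.720 / 3.040 = 0.895.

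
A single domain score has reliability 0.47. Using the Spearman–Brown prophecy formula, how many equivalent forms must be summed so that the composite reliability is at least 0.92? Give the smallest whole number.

k ≥ ρ*(1−ρ₁)/(ρ₁(1−ρ*)) = 0.92·0.53 / (0.47·0.08) = 12.968.
Smallest integer k = 13.

13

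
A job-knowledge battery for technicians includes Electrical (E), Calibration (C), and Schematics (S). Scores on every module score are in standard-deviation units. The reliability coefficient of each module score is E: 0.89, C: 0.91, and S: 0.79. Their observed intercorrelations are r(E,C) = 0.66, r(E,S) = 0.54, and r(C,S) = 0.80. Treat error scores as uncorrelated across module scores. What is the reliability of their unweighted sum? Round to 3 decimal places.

Var(E+C+S) = 3 + 2·[0.66 + 0.54 + 0.80] = 3 + 4 = 7.
Under uncorrelated errors the observed covariances equal the true-score covariances, so only the own-variance terms attenuate.
True-score variance = [0.89 + 0.91 + 0.79] + 4 = 2.59 + 4 = 6.59.
Reliability = 6.59 / 7 = 0.941.

0.941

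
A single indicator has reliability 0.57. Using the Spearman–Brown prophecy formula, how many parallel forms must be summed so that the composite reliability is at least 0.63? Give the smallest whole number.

k ≥ ρ*(1−ρ₁)/(ρ₁(1−ρ*)) = 0.63·0.43 / (0.57·0.37) = 1.284.
Smallest integer k = 2.

2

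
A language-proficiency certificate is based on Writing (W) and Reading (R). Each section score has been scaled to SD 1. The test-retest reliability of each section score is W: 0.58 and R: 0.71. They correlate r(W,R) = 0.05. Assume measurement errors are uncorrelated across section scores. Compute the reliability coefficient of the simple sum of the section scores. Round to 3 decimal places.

0.662

Var(W+R) = 2 + 2·[0.05] = 2 + 0.1 = 2.1.
With uncorrelated errors the cross-covariances are all true-score covariance, so they carry over unchanged; only the diagonal terms shrink to ρᵢσᵢ².
True-score variance = [0.58 + 0.71] + 0.1 = 1.29 + 0.1 = 1.39.
Reliability = 1.39 / 2.1 = 0.662.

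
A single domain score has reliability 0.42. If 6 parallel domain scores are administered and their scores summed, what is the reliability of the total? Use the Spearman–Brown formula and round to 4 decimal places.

ρ_k = kρ / (1 + (k−1)ρ) = 6·0.42 / (1 + 5·0.42) = 2.520 / 3.100 = 0.8129.

0.8129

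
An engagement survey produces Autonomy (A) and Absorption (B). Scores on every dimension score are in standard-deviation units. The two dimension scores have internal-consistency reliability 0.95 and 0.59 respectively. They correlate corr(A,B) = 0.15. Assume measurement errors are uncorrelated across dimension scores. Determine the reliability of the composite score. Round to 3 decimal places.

0.800

Var(A+B) = 2 + 2·[0.15] = 2 + 0.3 = 2.3.
Under uncorrelated errors the observed covariances equal the true-score covariances, so only the own-variance terms attenuate.
True-score variance = [0.95 + 0.59] + 0.3 = 1.54 + 0.3 = 1.84.
Reliability = 1.84 / 2.3 = 0.800.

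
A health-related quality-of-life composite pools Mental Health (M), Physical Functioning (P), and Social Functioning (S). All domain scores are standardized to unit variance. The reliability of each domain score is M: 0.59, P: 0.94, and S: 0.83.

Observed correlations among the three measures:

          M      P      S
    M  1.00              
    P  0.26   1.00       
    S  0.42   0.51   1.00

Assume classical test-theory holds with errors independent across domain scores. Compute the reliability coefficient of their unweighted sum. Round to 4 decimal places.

0.8810

Var(M+P+S) = 3 + 2·[0.26 + 0.42 + 0.51] = 3 + 2.38 = 5.38.
With uncorrelated errors the cross-covariances are all true-score covariance, so they carry over unchanged; only the diagonal terms shrink to ρᵢσᵢ².
True-score variance = [0.59 + 0.94 + 0.83] + 2.38 = 2.36 + 2.38 = 4.74.
Reliability = 4.74 / 5.38 = 0.8810.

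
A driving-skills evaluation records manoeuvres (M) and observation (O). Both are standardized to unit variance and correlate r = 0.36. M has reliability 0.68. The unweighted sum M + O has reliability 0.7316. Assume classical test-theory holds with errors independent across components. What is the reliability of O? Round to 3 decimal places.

0.590

Var(M+O) = 2 + 2·0.36 = 2.720.
True-score variance = ρ_M + ρ_O + 2·0.36, so 0.7316 = (0.68 + ρ_O + 0.72) / 2.720.
ρ_O = 0.7316·2.720 − 0.68 − 0.72 = 0.590.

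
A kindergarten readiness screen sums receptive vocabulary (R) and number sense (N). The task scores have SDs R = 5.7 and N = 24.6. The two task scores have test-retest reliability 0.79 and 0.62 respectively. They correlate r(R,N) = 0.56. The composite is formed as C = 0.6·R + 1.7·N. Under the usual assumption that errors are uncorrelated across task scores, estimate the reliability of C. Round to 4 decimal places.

Var(C) = 0.6²·5.7² + 1.7²·24.6² + 2·[1.02·5.7·24.6·0.56] = 1760.61 + 160.187 = 1920.8.
Under uncorrelated errors the observed covariances equal the true-score covariances, so only the own-variance terms attenuate.
True-score variance = [0.6²·5.7²·0.79 + 1.7²·24.6²·0.62] + 160.187 = 1093.57 + 160.187 = 1253.75.
Reliability = 1253.75 / 1920.8 = 0.6527.

0.6527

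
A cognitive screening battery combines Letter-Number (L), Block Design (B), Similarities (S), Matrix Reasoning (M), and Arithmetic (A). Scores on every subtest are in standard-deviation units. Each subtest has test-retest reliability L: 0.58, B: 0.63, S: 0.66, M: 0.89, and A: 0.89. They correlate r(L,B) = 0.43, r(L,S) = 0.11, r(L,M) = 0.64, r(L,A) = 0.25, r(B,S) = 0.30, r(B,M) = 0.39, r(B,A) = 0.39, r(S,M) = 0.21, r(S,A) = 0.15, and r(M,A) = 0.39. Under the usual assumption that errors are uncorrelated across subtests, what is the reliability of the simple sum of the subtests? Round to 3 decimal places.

Var(L+B+S+M+A) = 5 + 2·[0.43 + 0.11 + 0.64 + 0.25 + 0.30 + 0.39 + 0.39 + 0.21 + 0.15 + 0.39] = 5 + 6.52 = 11.52.
Under uncorrelated errors the observed covariances equal the true-score covariances, so only the own-variance terms attenuate.
True-score variance = [0.58 + 0.63 + 0.66 + 0.89 + 0.89] + 6.52 = 3.65 + 6.52 = 10.17.
Reliability = 10.17 / 11.52 = 0.883.

0.883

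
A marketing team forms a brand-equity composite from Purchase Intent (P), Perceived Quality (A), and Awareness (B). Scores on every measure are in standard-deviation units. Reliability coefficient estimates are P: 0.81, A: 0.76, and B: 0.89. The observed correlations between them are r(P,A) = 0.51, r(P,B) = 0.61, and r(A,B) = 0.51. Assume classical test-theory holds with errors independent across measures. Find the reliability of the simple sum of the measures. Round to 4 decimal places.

0.9137

Var(P+A+B) = 3 + 2·[0.51 + 0.61 + 0.51] = 3 + 3.26 = 6.26.
With uncorrelated errors the cross-covariances are all true-score covariance, so they carry over unchanged; only the diagonal terms shrink to ρᵢσᵢ².
True-score variance = [0.81 + 0.76 + 0.89] + 3.26 = 2.46 + 3.26 = 5.72.
Reliability = 5.72 / 6.26 = 0.9137.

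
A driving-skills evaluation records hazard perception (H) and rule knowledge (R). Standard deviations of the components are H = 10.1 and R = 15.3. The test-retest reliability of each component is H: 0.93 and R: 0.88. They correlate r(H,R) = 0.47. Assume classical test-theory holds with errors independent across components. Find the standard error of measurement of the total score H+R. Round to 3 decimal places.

5.936

Var(total) = 336.1 + 145.258 = 481.358.
True-score variance = 300.869 + 145.258 = 446.127, so reliability = 0.9268.
Error variance = 481.358 − 446.127 = 35.2315; SEM = √35.2315 = 5.936.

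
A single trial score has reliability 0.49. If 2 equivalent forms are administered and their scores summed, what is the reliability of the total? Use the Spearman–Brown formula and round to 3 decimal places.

0.658

ρ_k = kρ / (1 + (k−1)ρ) = 2·0.49 / (1 + 1·0.49) = 0.980 / 1.490 = 0.658.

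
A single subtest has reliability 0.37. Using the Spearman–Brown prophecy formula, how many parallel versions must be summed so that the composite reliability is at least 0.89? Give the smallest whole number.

14

k ≥ ρ*(1−ρ₁)/(ρ₁(1−ρ*)) = 0.89·0.63 / (0.37·0.11) = 13.776.
Smallest integer k = 14.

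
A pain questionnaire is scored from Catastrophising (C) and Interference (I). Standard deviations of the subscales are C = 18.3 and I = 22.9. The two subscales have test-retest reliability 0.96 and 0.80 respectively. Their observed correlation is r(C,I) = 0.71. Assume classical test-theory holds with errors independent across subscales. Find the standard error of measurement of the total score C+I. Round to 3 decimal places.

Var(total) = 859.3 + 595.079 = 1454.38.
True-score variance = 741.022 + 595.079 = 1336.1, so reliability = 0.9187.
Error variance = 1454.38 − 1336.1 = 118.278; SEM = √118.278 = 10.876.

10.876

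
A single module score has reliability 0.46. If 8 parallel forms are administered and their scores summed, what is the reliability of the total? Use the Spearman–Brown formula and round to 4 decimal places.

ρ_k = kρ / (1 + (k−1)ρ) = 8·0.46 / (1 + 7·0.46) = 3.680 / 4.220 = 0.8720.

0.8720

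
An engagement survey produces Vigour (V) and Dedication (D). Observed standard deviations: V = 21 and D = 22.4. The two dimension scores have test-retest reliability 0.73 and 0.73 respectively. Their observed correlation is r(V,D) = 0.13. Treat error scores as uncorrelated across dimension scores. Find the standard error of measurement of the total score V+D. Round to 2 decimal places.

Var(total) = 942.76 + 122.304 = 1065.06.
True-score variance = 688.215 + 122.304 = 810.519, so reliability = 0.7610.
Error variance = 1065.06 − 810.519 = 254.545; SEM = √254.545 = 15.95.

15.95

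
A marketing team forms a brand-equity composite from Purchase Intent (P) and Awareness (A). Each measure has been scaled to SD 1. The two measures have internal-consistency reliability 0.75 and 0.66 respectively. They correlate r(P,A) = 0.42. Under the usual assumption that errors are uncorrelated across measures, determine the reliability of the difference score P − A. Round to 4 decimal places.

0.4914

Var(P−A) = 1 + 1 − 2·0.42 = 2 − 0.84 = 1.16.
Under uncorrelated errors the observed covariances equal the true-score covariances, so only the own-variance terms attenuate.
True-score variance = [0.75 + 0.66] − 0.84 = 1.41 − 0.84 = 0.57.
Reliability = 0.57 / 1.16 = 0.4914.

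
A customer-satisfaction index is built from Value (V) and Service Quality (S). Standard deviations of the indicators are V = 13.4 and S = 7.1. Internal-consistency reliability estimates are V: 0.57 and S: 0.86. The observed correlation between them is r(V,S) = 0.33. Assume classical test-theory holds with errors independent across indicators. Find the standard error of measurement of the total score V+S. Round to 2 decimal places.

9.18

Var(total) = 229.97 + 62.7924 = 292.762.
True-score variance = 145.702 + 62.7924 = 208.494, so reliability = 0.7122.
Error variance = 292.762 − 208.494 = 84.2682; SEM = √84.2682 = 9.18.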